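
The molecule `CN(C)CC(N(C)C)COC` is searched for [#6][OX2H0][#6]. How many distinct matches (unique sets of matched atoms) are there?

1

[#6][OX2H0][#6] is the SMARTS for an ether: an aliphatic oxygen bridging two carbons with no H on the oxygen.
Exactly one fragment in the molecule meets all constraints, giving 1 match.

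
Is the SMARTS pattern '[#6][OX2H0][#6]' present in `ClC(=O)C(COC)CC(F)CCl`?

Yes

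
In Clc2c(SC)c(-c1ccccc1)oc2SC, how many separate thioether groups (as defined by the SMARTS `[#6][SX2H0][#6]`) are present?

2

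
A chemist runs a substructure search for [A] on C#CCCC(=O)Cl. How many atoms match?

The query [A] means: A matches any aliphatic (non-aromatic) heavy atom.
Check the 7 heavy atoms by environment: 5× C → match; 1× O → match; 1× Cl → match.
Summing the matching environments: 5 + 1 + 1 = 7 matching atoms.

7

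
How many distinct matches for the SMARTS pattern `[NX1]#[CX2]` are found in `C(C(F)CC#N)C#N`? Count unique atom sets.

2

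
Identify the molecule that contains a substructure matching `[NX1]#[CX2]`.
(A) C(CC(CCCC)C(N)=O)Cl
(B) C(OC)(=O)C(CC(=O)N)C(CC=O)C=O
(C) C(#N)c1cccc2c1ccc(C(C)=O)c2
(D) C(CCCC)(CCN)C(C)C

C

[NX1]#[CX2] describes a nitrogen triple-bonded to a two-connected carbon (a nitrile).
(A) has a primary amide (-C(=O)NH2) but the nitrogen is NX3, not NX1.
(B) has a primary amide (-C(=O)NH2) but the nitrogen is NX3, not NX1.
(C) contains a nitrile (-C#N), which satisfies every atom and bond constraint.
(D) has a primary amino group (-NH2) but the nitrogen is NX3 (three connections), not NX1 triple-bonded.
So the answer is (C).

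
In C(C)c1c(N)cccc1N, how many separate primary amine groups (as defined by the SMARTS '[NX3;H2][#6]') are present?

2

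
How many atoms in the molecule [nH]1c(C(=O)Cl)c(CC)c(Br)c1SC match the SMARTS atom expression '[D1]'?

The query [D1] means: atom with exactly one heavy-atom neighbour (degree 1).
Check the 13 heavy atoms by environment: 1× n (aromatic, D2) → no; 4× c (aromatic, D3) → no; 1× Br (D1) → match; 1× C (D3) → no; 1× O (D1) → match; 1× Cl (D1) → match; 1× C (D2) → no; 2× C (D1) → match; 1× S (D2) → no.
Summing the matching environments: 1 + 1 + 1 + 2 = 5 matching atoms.

5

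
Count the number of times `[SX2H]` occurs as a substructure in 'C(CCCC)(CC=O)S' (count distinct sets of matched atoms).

1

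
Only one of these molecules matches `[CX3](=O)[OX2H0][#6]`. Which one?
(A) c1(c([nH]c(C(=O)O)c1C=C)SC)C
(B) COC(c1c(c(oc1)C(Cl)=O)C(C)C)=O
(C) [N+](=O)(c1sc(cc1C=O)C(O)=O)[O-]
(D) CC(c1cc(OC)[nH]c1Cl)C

B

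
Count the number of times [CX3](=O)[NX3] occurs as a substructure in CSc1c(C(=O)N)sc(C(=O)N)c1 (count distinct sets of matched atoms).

[CX3](=O)[NX3] is the SMARTS for an amide: a carbonyl carbon bonded to a trivalent nitrogen.
The molecule carries 2 separate instances of a primary amide (-C(=O)NH2) meeting every constraint; each maps to a distinct set of atoms, giving 2 matches.

2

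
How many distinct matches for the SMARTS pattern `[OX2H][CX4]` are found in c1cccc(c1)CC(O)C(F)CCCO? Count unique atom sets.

2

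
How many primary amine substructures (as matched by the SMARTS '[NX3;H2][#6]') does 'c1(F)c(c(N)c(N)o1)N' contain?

3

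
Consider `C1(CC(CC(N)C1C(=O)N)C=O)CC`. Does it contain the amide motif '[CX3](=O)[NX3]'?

The pattern [CX3](=O)[NX3] describes a carbonyl carbon bonded to a trivalent nitrogen — an amide.
The molecule carries a primary amide (-C(=O)NH2), whose atoms satisfy every constraint of the query, so the pattern matches.

Yes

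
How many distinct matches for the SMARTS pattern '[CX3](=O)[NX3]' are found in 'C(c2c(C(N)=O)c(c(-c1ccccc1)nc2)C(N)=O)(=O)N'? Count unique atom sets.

3

[CX3](=O)[NX3] is the SMARTS for an amide: a carbonyl carbon bonded to a trivalent nitrogen.
The molecule carries 3 separate instances of a primary amide (-C(=O)NH2) meeting every constraint; each maps to a distinct set of atoms, giving 3 matches.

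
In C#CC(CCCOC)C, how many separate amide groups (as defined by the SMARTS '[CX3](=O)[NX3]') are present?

[CX3](=O)[NX3] is the SMARTS for an amide: a carbonyl carbon bonded to a trivalent nitrogen.
No fragment in the molecule satisfies every constraint, giving 0 matches.

0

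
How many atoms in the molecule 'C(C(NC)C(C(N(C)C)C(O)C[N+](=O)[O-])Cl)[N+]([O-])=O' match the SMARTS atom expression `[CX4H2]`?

2

Check the 19 heavy atoms by environment: 2× C (H2, X4) → match; 4× C (H1, X4) → no; 1× O (H1, X2) → no; 1× Cl (H0, X1) → no; 1× N (H0, X3) → no; 3× C (H3, X4) → no; 1× N (H1, X3) → no; 2× N (charge +1, H0, X3) → no; 2× O (charge -1, H0, X1) → no; 2× O (H0, X1) → no.
That gives 2 matching atoms.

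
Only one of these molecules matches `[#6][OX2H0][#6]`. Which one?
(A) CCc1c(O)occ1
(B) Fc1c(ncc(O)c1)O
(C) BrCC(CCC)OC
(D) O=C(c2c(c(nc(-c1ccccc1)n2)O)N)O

C

[#6][OX2H0][#6] describes an aliphatic oxygen bridging two carbons with no H on the oxygen (an ether).
(A) has a hydroxyl group (-OH) but the oxygen has H1, not H0 bridging two carbons.
(B) has a hydroxyl group (-OH) but the oxygen has H1, not H0 bridging two carbons.
(C) contains a methoxy ether (-OCH3), which satisfies every atom and bond constraint.
(D) has a carboxylic acid group (-C(=O)OH) but the -OH oxygen has H1; the =O is OX1, not OX2.
So the answer is (C).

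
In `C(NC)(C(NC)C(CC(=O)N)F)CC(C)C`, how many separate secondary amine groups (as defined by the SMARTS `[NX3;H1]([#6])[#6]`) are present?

2

[NX3;H1]([#6])[#6] is the SMARTS for a secondary amine: a trivalent nitrogen with one H, bonded to two carbons.
The molecule carries 2 separate instances of an N-methylamino group (-NHCH3) meeting every constraint; each maps to a distinct set of atoms, giving 2 matches.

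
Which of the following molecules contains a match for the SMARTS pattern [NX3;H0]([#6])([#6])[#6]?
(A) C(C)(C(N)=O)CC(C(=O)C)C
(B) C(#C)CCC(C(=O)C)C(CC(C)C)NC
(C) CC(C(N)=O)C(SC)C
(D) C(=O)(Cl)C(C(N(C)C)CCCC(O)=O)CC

[NX3;H0]([#6])([#6])[#6] describes a trivalent nitrogen with no H, bonded to three carbons (a tertiary amine).
(A) has a primary amide (-C(=O)NH2) but the amide nitrogen has H2 and only one carbon neighbour.
(B) has an N-methylamino group (-NHCH3) but the nitrogen still has one H (H1), not H0.
(C) has a primary amide (-C(=O)NH2) but the amide nitrogen has H2 and only one carbon neighbour.
(D) contains a dimethylamino group (-N(CH3)2), which satisfies every atom and bond constraint.
So the answer is (D).

D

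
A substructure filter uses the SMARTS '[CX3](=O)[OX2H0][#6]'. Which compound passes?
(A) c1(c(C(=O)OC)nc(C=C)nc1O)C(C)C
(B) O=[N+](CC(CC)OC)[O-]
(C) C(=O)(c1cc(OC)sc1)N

[CX3](=O)[OX2H0][#6] describes a carbonyl carbon bonded to an oxygen that is itself bonded to carbon (no H on that O) (an ester).
(A) contains a methyl-ester group (-C(=O)OCH3), which satisfies every atom and bond constraint.
(B) has a methoxy ether (-OCH3) but the ether oxygen is not adjacent to a C=O carbon.
(C) has a methoxy ether (-OCH3) but the ether oxygen is not adjacent to a C=O carbon.
So the answer is (A).

A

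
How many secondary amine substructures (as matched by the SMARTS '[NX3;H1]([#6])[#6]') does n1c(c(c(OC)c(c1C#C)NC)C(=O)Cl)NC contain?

2

[NX3;H1]([#6])[#6] is the SMARTS for a secondary amine: a trivalent nitrogen with one H, bonded to two carbons.
The molecule carries 2 separate instances of an N-methylamino group (-NHCH3) meeting every constraint; each maps to a distinct set of atoms, giving 2 matches.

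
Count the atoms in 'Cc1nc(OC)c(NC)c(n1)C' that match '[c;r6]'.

4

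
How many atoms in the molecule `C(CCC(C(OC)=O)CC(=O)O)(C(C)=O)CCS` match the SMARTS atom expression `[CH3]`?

2

The query [CH3] means: aliphatic carbon with exactly three hydrogens.
Check the 18 heavy atoms by environment: 5× C (H2) → no; 2× C (H1) → no; 3× C (H0) → no; 4× O (H0) → no; 1× O (H1) → no; 2× C (H3) → match; 1× S (H1) → no.
That gives 2 matching atoms.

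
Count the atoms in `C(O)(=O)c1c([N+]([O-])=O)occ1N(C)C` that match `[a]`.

5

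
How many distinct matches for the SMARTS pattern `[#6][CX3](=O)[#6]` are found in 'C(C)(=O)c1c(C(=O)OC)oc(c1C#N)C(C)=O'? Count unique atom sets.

2

[#6][CX3](=O)[#6] is the SMARTS for a ketone: a carbonyl carbon (no H) flanked by two carbons.
The molecule carries 2 separate instances of an acetyl/ketone group (-C(=O)CH3) meeting every constraint; each maps to a distinct set of atoms, giving 2 matches.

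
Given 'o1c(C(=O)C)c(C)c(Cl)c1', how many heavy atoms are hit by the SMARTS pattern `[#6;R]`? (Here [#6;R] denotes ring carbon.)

The query [#6;R] means: carbon that is part of a ring.
Check the 10 heavy atoms by environment: 1× o (aromatic, in 5-ring) → no; 4× c (aromatic, in 5-ring) → match; 3× C (acyclic) → no; 1× O (acyclic) → no; 1× Cl (acyclic) → no.
That gives 4 matching atoms.

4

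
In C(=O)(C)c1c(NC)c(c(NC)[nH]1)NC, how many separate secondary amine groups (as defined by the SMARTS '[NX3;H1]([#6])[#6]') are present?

[NX3;H1]([#6])[#6] is the SMARTS for a secondary amine: a trivalent nitrogen with one H, bonded to two carbons.
The molecule carries 3 separate instances of an N-methylamino group (-NHCH3) meeting every constraint; each maps to a distinct set of atoms, giving 3 matches.

3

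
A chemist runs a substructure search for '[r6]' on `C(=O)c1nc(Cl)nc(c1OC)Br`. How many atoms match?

Check the 12 heavy atoms by environment: 2× n (aromatic, in 6-ring) → match; 4× c (aromatic, in 6-ring) → match; 2× O (acyclic) → no; 2× C (acyclic) → no; 1× Cl (acyclic) → no; 1× Br (acyclic) → no.
Summing the matching environments: 2 + 4 = 6 matching atoms.

6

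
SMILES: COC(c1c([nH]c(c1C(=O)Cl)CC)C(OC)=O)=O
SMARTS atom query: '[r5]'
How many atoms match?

5

Check the 18 heavy atoms by environment: 1× n (aromatic, in 5-ring) → match; 4× c (aromatic, in 5-ring) → match; 7× C (acyclic) → no; 5× O (acyclic) → no; 1× Cl (acyclic) → no.
Summing the matching environments: 1 + 4 = 5 matching atoms.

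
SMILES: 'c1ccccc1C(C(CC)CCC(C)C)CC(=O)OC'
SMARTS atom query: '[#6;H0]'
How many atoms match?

Check the 20 heavy atoms by environment: 4× C (H2) → no; 3× C (H1) → no; 4× C (H3) → no; 1× c (aromatic, H0) → match; 5× c (aromatic, H1) → no; 1× C (H0) → match; 2× O (H0) → no.
Summing the matching environments: 1 + 1 = 2 matching atoms.

2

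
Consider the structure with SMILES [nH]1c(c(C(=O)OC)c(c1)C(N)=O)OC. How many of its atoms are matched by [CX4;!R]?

The query [CX4;!R] means: aliphatic carbon with four total connections, not in a ring.
Check the 14 heavy atoms by environment: 1× n (aromatic, X3, in 5-ring) → no; 4× c (aromatic, X3, in 5-ring) → no; 2× C (X3, acyclic) → no; 2× O (X1, acyclic) → no; 1× N (X3, acyclic) → no; 2× O (X2, acyclic) → no; 2× C (X4, acyclic) → match.
That gives 2 matching atoms.

2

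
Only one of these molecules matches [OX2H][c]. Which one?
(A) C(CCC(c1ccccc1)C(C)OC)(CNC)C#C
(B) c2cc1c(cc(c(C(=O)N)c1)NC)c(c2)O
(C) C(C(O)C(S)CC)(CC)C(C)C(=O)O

B

[OX2H][c] describes a hydroxyl oxygen attached to an aromatic carbon (a phenol).
(A) has a methoxy ether (-OCH3) but the oxygen has H0, not H1.
(B) contains a hydroxyl group (-OH), which satisfies every atom and bond constraint.
(C) has a hydroxyl group (-OH) but the -OH is on an aliphatic carbon, not an aromatic c.
So the answer is (B).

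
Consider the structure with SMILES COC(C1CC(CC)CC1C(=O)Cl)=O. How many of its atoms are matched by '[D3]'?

5

Check the 14 heavy atoms by environment: 3× C (D2) → no; 5× C (D3) → match; 2× O (D1) → no; 1× Cl (D1) → no; 2× C (D1) → no; 1× O (D2) → no.
That gives 5 matching atoms.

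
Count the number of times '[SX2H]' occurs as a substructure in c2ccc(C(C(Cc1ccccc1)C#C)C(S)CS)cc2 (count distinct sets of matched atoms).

2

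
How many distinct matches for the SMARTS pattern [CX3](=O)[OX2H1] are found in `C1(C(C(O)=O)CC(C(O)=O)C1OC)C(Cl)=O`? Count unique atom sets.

2

[CX3](=O)[OX2H1] is the SMARTS for a carboxylic acid: an sp2 carbon double-bonded to O and single-bonded to an -OH oxygen.
The molecule carries 2 separate instances of a carboxylic acid group (-C(=O)OH) meeting every constraint; each maps to a distinct set of atoms, giving 2 matches.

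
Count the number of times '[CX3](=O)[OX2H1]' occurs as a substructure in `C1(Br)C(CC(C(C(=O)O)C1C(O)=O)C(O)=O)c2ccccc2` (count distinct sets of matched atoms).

[CX3](=O)[OX2H1] is the SMARTS for a carboxylic acid: an sp2 carbon double-bonded to O and single-bonded to an -OH oxygen.
The molecule carries 3 separate instances of a carboxylic acid group (-C(=O)OH) meeting every constraint; each maps to a distinct set of atoms, giving 3 matches.

3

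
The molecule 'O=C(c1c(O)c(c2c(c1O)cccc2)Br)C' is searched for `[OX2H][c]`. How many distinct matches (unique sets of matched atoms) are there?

[OX2H][c] is the SMARTS for a phenol: a hydroxyl oxygen attached to an aromatic carbon.
The molecule carries 2 separate instances of a hydroxyl group (-OH) meeting every constraint; each maps to a distinct set of atoms, giving 2 matches.

2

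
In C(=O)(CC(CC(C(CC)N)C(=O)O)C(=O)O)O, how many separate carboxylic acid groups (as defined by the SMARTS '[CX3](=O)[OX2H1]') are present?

3

[CX3](=O)[OX2H1] is the SMARTS for a carboxylic acid: an sp2 carbon double-bonded to O and single-bonded to an -OH oxygen.
The molecule carries 3 separate instances of a carboxylic acid group (-C(=O)OH) meeting every constraint; each maps to a distinct set of atoms, giving 3 matches.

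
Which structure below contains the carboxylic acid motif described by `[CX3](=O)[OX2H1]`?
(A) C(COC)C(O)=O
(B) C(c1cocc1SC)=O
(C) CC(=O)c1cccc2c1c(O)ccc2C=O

A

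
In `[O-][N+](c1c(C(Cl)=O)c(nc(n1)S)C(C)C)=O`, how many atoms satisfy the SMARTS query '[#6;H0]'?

5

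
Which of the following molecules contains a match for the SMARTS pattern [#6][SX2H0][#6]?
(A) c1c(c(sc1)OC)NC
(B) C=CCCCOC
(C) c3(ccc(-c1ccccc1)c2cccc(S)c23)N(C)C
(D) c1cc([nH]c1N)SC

[#6][SX2H0][#6] describes an aliphatic sulfur bridging two carbons with no H on the sulfur (a thioether).
(A) has a methoxy ether (-OCH3) but the bridging atom is O, not S.
(B) has a methoxy ether (-OCH3) but the bridging atom is O, not S.
(C) has a thiol (-SH) but the sulfur has H1, not H0 bridging two carbons.
(D) contains a methylthio ether (-SCH3), which satisfies every atom and bond constraint.
So the answer is (D).

D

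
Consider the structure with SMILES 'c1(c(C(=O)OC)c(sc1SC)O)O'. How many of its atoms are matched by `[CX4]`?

2

Check the 13 heavy atoms by environment: 1× s (aromatic, X2) → no; 4× c (aromatic, X3) → no; 3× O (X2) → no; 1× C (X3) → no; 1× O (X1) → no; 2× C (X4) → match; 1× S (X2) → no.
That gives 2 matching atoms.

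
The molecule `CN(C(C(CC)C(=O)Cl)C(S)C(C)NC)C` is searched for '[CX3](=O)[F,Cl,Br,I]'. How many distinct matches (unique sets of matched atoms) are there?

1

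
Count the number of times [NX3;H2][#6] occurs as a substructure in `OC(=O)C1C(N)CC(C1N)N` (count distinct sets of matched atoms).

3

[NX3;H2][#6] is the SMARTS for a primary amine: a trivalent nitrogen with two H attached to carbon.
The molecule carries 3 separate instances of a primary amino group (-NH2) meeting every constraint; each maps to a distinct set of atoms, giving 3 matches.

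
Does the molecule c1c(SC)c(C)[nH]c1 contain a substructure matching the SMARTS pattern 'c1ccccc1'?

No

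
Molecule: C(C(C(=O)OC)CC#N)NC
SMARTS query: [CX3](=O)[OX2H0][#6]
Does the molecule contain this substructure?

The pattern [CX3](=O)[OX2H0][#6] describes a carbonyl carbon bonded to an oxygen that is itself bonded to carbon (no H on that O) — an ester.
The molecule carries a methyl-ester group (-C(=O)OCH3), whose atoms satisfy every constraint of the query, so the pattern matches.

Yes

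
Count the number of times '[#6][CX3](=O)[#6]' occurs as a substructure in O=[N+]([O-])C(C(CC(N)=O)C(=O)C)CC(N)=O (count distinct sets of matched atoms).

[#6][CX3](=O)[#6] is the SMARTS for a ketone: a carbonyl carbon (no H) flanked by two carbons.
Exactly one fragment in the molecule meets all constraints, giving 1 match.

1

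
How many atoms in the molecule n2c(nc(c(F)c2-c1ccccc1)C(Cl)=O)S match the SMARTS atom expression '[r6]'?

12

The query [r6] means: r6 matches atoms in a six-membered ring.
Check the 17 heavy atoms by environment: 2× n (aromatic, in 6-ring) → match; 10× c (aromatic, in 6-ring) → match; 1× C (acyclic) → no; 1× O (acyclic) → no; 1× Cl (acyclic) → no; 1× F (acyclic) → no; 1× S (acyclic) → no.
Summing the matching environments: 2 + 10 = 12 matching atoms.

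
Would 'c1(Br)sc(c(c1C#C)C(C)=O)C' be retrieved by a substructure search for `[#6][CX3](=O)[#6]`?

Yes

The pattern [#6][CX3](=O)[#6] describes a carbonyl carbon (no H) flanked by two carbons — a ketone.
The molecule carries an acetyl/ketone group (-C(=O)CH3), whose atoms satisfy every constraint of the query, so the pattern matches.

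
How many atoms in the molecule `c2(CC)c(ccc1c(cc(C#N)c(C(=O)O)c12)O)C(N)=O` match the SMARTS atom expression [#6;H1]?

The query [#6;H1] means: any carbon bearing exactly one hydrogen.
Check the 21 heavy atoms by environment: 7× c (aromatic, H0) → no; 3× c (aromatic, H1) → match; 3× C (H0) → no; 2× O (H0) → no; 1× N (H2) → no; 2× O (H1) → no; 1× N (H0) → no; 1× C (H2) → no; 1× C (H3) → no.
That gives 3 matching atoms.

3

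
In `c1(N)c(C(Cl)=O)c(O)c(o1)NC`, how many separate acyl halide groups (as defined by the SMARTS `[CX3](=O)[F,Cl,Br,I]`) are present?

[CX3](=O)[F,Cl,Br,I] is the SMARTS for an acyl halide: a carbonyl carbon bonded to a halogen.
Exactly one fragment in the molecule meets all constraints, giving 1 match.

1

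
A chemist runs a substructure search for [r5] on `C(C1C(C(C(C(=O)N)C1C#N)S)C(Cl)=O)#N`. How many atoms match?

5

The query [r5] means: r5 matches atoms in a five-membered ring.
Check the 16 heavy atoms by environment: 5× C (in 5-ring) → match; 4× C (acyclic) → no; 3× N (acyclic) → no; 2× O (acyclic) → no; 1× Cl (acyclic) → no; 1× S (acyclic) → no.
That gives 5 matching atoms.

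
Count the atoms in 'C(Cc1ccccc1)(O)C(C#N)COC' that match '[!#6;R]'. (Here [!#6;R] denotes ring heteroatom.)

0

The query [!#6;R] means: non-carbon atom that is part of a ring.
Check the 15 heavy atoms by environment: 6× C (acyclic) → no; 6× c (aromatic, in 6-ring) → no; 2× O (acyclic) → no; 1× N (acyclic) → no.
No environment satisfies the query, so 0 matching atoms.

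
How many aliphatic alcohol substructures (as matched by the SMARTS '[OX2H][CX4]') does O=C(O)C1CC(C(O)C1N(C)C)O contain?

[OX2H][CX4] is the SMARTS for an aliphatic alcohol: a hydroxyl oxygen bound to an sp3 (X4) carbon.
The molecule carries 2 separate instances of a hydroxyl group (-OH) meeting every constraint; each maps to a distinct set of atoms, giving 2 matches.

2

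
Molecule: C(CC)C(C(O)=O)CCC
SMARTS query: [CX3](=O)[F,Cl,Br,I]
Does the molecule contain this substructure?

No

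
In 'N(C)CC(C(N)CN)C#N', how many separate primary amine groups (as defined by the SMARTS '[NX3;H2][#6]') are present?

2

[NX3;H2][#6] is the SMARTS for a primary amine: a trivalent nitrogen with two H attached to carbon.
The molecule carries 2 separate instances of a primary amino group (-NH2) meeting every constraint; each maps to a distinct set of atoms, giving 2 matches.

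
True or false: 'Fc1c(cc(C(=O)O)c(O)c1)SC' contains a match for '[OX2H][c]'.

True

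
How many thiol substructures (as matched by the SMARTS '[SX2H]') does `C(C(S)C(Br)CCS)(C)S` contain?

3

[SX2H] is the SMARTS for a thiol: an aliphatic sulfur with two connections, one being H.
The molecule carries 3 separate instances of a thiol (-SH) meeting every constraint; each maps to a distinct set of atoms, giving 3 matches.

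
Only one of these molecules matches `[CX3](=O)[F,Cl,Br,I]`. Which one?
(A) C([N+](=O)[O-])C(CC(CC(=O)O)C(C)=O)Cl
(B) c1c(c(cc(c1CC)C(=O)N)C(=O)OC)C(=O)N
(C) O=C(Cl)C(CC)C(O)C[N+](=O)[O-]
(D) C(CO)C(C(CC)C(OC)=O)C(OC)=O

C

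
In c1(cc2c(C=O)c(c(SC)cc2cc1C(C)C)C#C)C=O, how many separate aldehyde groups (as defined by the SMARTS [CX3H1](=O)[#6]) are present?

2

[CX3H1](=O)[#6] is the SMARTS for an aldehyde: an sp2 carbon with one H, double-bonded to O and single-bonded to carbon.
The molecule carries 2 separate instances of an aldehyde (-CHO) meeting every constraint; each maps to a distinct set of atoms, giving 2 matches.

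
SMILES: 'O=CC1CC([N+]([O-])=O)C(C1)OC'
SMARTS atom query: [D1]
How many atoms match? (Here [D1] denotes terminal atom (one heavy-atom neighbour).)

4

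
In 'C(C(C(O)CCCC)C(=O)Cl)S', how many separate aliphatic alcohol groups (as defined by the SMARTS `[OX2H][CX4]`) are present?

1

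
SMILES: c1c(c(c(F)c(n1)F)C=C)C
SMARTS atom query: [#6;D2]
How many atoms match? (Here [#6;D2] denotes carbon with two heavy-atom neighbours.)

2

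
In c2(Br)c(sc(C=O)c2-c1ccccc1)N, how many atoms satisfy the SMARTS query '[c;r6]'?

Check the 15 heavy atoms by environment: 1× s (aromatic, in 5-ring) → no; 4× c (aromatic, in 5-ring) → no; 6× c (aromatic, in 6-ring) → match; 1× Br (acyclic) → no; 1× N (acyclic) → no; 1× C (acyclic) → no; 1× O (acyclic) → no.
That gives 6 matching atoms.

6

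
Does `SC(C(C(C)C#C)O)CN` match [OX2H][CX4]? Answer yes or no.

Yes

The pattern [OX2H][CX4] describes a hydroxyl oxygen bound to an sp3 (X4) carbon — an aliphatic alcohol.
The molecule carries a hydroxyl group (-OH), whose atoms satisfy every constraint of the query, so the pattern matches.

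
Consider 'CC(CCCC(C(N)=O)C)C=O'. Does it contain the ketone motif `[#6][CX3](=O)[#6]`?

No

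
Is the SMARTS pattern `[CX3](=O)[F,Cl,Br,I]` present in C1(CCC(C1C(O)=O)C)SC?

No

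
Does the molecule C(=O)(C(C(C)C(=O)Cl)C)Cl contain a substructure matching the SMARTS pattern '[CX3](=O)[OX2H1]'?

No

The pattern [CX3](=O)[OX2H1] describes an sp2 carbon double-bonded to O and single-bonded to an -OH oxygen — a carboxylic acid.
The closest candidate here is an acyl chloride (-C(=O)Cl), but the carbonyl is bonded to Cl, not to an -OH oxygen. No other fragment satisfies the full query, so there is no match.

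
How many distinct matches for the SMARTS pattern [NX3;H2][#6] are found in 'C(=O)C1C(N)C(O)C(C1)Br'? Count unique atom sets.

[NX3;H2][#6] is the SMARTS for a primary amine: a trivalent nitrogen with two H attached to carbon.
Exactly one fragment in the molecule meets all constraints, giving 1 match.

1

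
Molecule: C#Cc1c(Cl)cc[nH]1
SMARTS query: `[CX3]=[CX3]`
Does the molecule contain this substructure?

The pattern [CX3]=[CX3] describes a non-aromatic C=C double bond between two sp2 carbons — an alkene.
The closest candidate here is an ethynyl group (-C#CH), but the C-C bond is a triple bond, not a double bond. No other fragment satisfies the full query, so there is no match.

No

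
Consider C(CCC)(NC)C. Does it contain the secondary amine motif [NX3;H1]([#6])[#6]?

Yes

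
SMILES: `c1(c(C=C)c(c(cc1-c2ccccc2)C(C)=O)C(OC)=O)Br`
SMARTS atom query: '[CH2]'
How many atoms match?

1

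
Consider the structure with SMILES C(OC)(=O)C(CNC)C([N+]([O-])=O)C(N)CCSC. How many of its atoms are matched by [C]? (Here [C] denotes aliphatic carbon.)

The query [C] means: uppercase C matches aliphatic (non-aromatic) carbon only.
Check the 18 heavy atoms by environment: 10× C → match; 1× N (charge +1) → no; 1× O (charge -1) → no; 3× O → no; 2× N → no; 1× S → no.
That gives 10 matching atoms.

10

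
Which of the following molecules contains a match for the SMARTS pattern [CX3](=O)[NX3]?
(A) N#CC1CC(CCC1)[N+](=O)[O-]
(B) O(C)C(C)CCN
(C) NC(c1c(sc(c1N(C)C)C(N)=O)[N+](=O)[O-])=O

C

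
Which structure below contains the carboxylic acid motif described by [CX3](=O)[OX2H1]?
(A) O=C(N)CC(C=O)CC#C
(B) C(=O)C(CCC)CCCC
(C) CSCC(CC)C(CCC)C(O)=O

[CX3](=O)[OX2H1] describes an sp2 carbon double-bonded to O and single-bonded to an -OH oxygen (a carboxylic acid).
(A) has an aldehyde (-CHO) but there is no singly-bonded oxygen on the carbonyl carbon.
(B) has an aldehyde (-CHO) but there is no singly-bonded oxygen on the carbonyl carbon.
(C) contains a carboxylic acid group (-C(=O)OH), which satisfies every atom and bond constraint.
So the answer is (C).

C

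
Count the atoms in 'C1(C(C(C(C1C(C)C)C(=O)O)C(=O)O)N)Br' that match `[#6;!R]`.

The query [#6;!R] means: carbon not in any ring.
Check the 16 heavy atoms by environment: 5× C (in 5-ring) → no; 1× N (acyclic) → no; 5× C (acyclic) → match; 4× O (acyclic) → no; 1× Br (acyclic) → no.
That gives 5 matching atoms.

5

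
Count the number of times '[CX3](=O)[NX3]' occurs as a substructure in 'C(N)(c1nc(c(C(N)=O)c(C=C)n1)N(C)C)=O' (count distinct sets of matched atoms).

2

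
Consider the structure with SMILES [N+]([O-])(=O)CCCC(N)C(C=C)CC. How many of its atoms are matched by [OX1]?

The query [OX1] means: aliphatic oxygen with one total connection — typically a carbonyl =O or an oxide.
Check the 13 heavy atoms by environment: 7× C (X4) → no; 2× C (X3) → no; 1× N (charge +1, X3) → no; 1× O (charge -1, X1) → match; 1× O (X1) → match; 1× N (X3) → no.
Summing the matching environments: 1 + 1 = 2 matching atoms.

2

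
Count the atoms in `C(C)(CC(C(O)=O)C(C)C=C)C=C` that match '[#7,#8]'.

Check the 13 heavy atoms by environment: 11× C → no; 2× O → match.
That gives 2 matching atoms.

2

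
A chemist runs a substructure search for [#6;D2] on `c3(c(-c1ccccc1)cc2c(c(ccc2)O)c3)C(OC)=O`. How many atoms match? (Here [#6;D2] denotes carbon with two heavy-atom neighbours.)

10

The query [#6;D2] means: any carbon bonded to exactly two heavy atoms.
Check the 21 heavy atoms by environment: 6× c (aromatic, D3) → no; 10× c (aromatic, D2) → match; 2× O (D1) → no; 1× C (D3) → no; 1× O (D2) → no; 1× C (D1) → no.
That gives 10 matching atoms.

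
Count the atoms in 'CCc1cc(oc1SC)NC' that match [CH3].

3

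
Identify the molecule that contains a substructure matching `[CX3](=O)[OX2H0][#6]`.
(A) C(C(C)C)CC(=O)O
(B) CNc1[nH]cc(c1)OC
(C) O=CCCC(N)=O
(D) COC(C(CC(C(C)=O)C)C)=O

[CX3](=O)[OX2H0][#6] describes a carbonyl carbon bonded to an oxygen that is itself bonded to carbon (no H on that O) (an ester).
(A) has a carboxylic acid group (-C(=O)OH) but the singly-bonded O carries H (OX2H1, not H0).
(B) has a methoxy ether (-OCH3) but the ether oxygen is not adjacent to a C=O carbon.
(C) has a primary amide (-C(=O)NH2) but the carbonyl is bonded to N, not to an O-C linkage.
(D) contains a methyl-ester group (-C(=O)OCH3), which satisfies every atom and bond constraint.
So the answer is (D).

D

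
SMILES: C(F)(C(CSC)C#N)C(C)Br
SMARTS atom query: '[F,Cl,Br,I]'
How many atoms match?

Check the 11 heavy atoms by environment: 7× C → no; 1× S → no; 1× Br → match; 1× N → no; 1× F → match.
Summing the matching environments: 1 + 1 = 2 matching atoms.

2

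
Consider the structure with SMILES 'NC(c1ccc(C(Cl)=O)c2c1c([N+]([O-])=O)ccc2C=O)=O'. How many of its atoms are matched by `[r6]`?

The query [r6] means: r6 matches atoms in a six-membered ring.
Check the 21 heavy atoms by environment: 10× c (aromatic, in 6-ring) → match; 3× C (acyclic) → no; 4× O (acyclic) → no; 1× Cl (acyclic) → no; 1× N (acyclic) → no; 1× N (charge +1, acyclic) → no; 1× O (charge -1, acyclic) → no.
That gives 10 matching atoms.

10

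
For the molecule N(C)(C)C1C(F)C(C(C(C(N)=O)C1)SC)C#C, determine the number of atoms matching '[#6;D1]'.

4

Check the 17 heavy atoms by environment: 2× C (D2) → no; 6× C (D3) → no; 1× O (D1) → no; 1× N (D1) → no; 1× S (D2) → no; 4× C (D1) → match; 1× N (D3) → no; 1× F (D1) → no.
That gives 4 matching atoms.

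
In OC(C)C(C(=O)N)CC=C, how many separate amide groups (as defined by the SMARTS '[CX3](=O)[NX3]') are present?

1

[CX3](=O)[NX3] is the SMARTS for an amide: a carbonyl carbon bonded to a trivalent nitrogen.
Exactly one fragment in the molecule meets all constraints, giving 1 match.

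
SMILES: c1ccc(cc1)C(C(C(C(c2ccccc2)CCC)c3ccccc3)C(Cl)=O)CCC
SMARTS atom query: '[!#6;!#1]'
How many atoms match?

The query [!#6;!#1] means: not carbon and not hydrogen — any heteroatom.
Check the 31 heavy atoms by environment: 11× C → no; 18× c (aromatic) → no; 1× O → match; 1× Cl → match.
Summing the matching environments: 1 + 1 = 2 matching atoms.

2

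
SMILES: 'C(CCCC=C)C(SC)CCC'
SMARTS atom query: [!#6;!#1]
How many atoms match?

1

The query [!#6;!#1] means: not carbon and not hydrogen — any heteroatom.
Check the 12 heavy atoms by environment: 11× C → no; 1× S → match.
That gives 1 matching atom.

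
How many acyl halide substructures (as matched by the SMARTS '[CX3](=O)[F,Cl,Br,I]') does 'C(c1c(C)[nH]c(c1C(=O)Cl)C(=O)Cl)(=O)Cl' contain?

3

[CX3](=O)[F,Cl,Br,I] is the SMARTS for an acyl halide: a carbonyl carbon bonded to a halogen.
The molecule carries 3 separate instances of an acyl chloride (-C(=O)Cl) meeting every constraint; each maps to a distinct set of atoms, giving 3 matches.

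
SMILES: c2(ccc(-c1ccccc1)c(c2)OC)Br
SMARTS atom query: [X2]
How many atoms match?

1

The query [X2] means: any atom with exactly two total connections (bonds + H).
Check the 15 heavy atoms by environment: 12× c (aromatic, X3) → no; 1× Br (X1) → no; 1× O (X2) → match; 1× C (X4) → no.
That gives 1 matching atom.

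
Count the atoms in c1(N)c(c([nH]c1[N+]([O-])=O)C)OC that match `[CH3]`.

2

The query [CH3] means: aliphatic carbon with exactly three hydrogens.
Check the 12 heavy atoms by environment: 1× n (aromatic, H1) → no; 4× c (aromatic, H0) → no; 1× N (charge +1, H0) → no; 1× O (charge -1, H0) → no; 2× O (H0) → no; 2× C (H3) → match; 1× N (H2) → no.
That gives 2 matching atoms.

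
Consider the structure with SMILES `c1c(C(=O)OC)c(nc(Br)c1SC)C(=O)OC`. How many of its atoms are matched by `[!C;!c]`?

Check the 17 heavy atoms by environment: 1× n (aromatic) → match; 5× c (aromatic) → no; 1× Br → match; 5× C → no; 4× O → match; 1× S → match.
Summing the matching environments: 1 + 1 + 4 + 1 = 7 matching atoms.

7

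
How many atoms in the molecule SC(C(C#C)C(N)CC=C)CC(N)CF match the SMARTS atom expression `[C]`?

11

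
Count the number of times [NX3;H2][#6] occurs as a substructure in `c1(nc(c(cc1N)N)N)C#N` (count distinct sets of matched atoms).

[NX3;H2][#6] is the SMARTS for a primary amine: a trivalent nitrogen with two H attached to carbon.
The molecule carries 3 separate instances of a primary amino group (-NH2) meeting every constraint; each maps to a distinct set of atoms, giving 3 matches.

3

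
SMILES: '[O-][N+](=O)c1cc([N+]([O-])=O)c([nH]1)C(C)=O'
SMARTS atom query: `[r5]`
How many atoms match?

The query [r5] means: r5 matches atoms in a five-membered ring.
Check the 14 heavy atoms by environment: 1× n (aromatic, in 5-ring) → match; 4× c (aromatic, in 5-ring) → match; 2× C (acyclic) → no; 3× O (acyclic) → no; 2× N (charge +1, acyclic) → no; 2× O (charge -1, acyclic) → no.
Summing the matching environments: 1 + 4 = 5 matching atoms.

5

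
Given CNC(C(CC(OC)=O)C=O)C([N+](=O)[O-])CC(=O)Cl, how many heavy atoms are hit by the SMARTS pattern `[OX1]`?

The query [OX1] means: aliphatic oxygen with one total connection — typically a carbonyl =O or an oxide.
Check the 19 heavy atoms by environment: 7× C (X4) → no; 3× C (X3) → no; 4× O (X1) → match; 1× O (X2) → no; 1× N (X3) → no; 1× N (charge +1, X3) → no; 1× O (charge -1, X1) → match; 1× Cl (X1) → no.
Summing the matching environments: 4 + 1 = 5 matching atoms.

5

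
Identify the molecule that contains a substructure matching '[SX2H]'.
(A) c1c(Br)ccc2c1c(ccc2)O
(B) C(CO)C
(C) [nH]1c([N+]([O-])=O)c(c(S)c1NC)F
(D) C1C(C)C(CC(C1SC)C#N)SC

C

[SX2H] describes an aliphatic sulfur with two connections, one being H (a thiol).
(A) has a hydroxyl group (-OH) but it is an -OH, not an -SH.
(B) has a hydroxyl group (-OH) but it is an -OH, not an -SH.
(C) contains a thiol (-SH), which satisfies every atom and bond constraint.
(D) has a methylthio ether (-SCH3) but the sulfur has H0 (bonded to two carbons), not H1.
So the answer is (C).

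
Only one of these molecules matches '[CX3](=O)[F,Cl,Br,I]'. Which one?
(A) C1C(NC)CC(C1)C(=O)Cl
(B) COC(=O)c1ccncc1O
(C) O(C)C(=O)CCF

A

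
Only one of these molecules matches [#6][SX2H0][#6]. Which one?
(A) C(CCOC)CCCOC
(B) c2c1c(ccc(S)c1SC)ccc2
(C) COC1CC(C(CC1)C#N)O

[#6][SX2H0][#6] describes an aliphatic sulfur bridging two carbons with no H on the sulfur (a thioether).
(A) has a methoxy ether (-OCH3) but the bridging atom is O, not S.
(B) contains a methylthio ether (-SCH3), which satisfies every atom and bond constraint.
(C) has a methoxy ether (-OCH3) but the bridging atom is O, not S.
So the answer is (B).

B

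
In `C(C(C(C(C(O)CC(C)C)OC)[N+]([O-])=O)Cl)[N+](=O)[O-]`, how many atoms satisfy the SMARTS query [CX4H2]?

2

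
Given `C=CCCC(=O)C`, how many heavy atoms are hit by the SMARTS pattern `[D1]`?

3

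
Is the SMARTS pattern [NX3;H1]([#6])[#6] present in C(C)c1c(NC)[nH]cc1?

Yes

The pattern [NX3;H1]([#6])[#6] describes a trivalent nitrogen with one H, bonded to two carbons — a secondary amine.
The molecule carries an N-methylamino group (-NHCH3), whose atoms satisfy every constraint of the query, so the pattern matches.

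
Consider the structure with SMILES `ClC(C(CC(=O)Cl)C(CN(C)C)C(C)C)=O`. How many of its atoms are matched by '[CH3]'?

4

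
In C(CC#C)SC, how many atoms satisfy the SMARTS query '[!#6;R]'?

0

Check the 6 heavy atoms by environment: 5× C (acyclic) → no; 1× S (acyclic) → no.
No environment satisfies the query, so 0 matching atoms.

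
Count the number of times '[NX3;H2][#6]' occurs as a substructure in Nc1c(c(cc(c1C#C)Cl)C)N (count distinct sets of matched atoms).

[NX3;H2][#6] is the SMARTS for a primary amine: a trivalent nitrogen with two H attached to carbon.
The molecule carries 2 separate instances of a primary amino group (-NH2) meeting every constraint; each maps to a distinct set of atoms, giving 2 matches.

2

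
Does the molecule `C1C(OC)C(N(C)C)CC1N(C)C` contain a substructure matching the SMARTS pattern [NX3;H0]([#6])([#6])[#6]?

Yes

The pattern [NX3;H0]([#6])([#6])[#6] describes a trivalent nitrogen with no H, bonded to three carbons — a tertiary amine.
The molecule carries a dimethylamino group (-N(CH3)2), whose atoms satisfy every constraint of the query, so the pattern matches.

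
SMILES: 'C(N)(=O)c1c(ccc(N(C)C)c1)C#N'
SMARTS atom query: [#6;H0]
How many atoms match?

Check the 14 heavy atoms by environment: 3× c (aromatic, H1) → no; 3× c (aromatic, H0) → match; 2× N (H0) → no; 2× C (H3) → no; 2× C (H0) → match; 1× O (H0) → no; 1× N (H2) → no.
Summing the matching environments: 3 + 2 = 5 matching atoms.

5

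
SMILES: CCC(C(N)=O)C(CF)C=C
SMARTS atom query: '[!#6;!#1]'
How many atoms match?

The query [!#6;!#1] means: not carbon and not hydrogen — any heteroatom.
Check the 11 heavy atoms by environment: 8× C → no; 1× F → match; 1× O → match; 1× N → match.
Summing the matching environments: 1 + 1 + 1 = 3 matching atoms.

3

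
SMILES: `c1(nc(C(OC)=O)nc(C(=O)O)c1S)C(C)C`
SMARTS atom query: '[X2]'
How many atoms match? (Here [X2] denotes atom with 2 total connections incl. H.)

5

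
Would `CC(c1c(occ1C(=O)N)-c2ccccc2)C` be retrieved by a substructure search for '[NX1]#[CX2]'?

No

The pattern [NX1]#[CX2] describes a nitrogen triple-bonded to a two-connected carbon — a nitrile.
The closest candidate here is a primary amide (-C(=O)NH2), but the nitrogen is NX3, not NX1. No other fragment satisfies the full query, so there is no match.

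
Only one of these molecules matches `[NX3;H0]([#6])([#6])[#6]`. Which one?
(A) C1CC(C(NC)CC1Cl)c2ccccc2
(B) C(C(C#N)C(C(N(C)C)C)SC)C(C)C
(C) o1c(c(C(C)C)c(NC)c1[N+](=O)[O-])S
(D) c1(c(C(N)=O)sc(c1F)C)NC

B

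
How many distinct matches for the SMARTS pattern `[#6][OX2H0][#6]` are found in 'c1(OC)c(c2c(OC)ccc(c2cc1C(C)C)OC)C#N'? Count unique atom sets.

3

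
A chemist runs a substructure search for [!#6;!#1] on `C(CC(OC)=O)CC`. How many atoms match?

2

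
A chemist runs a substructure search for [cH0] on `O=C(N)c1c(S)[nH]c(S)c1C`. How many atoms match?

4

Check the 11 heavy atoms by environment: 1× n (aromatic, H1) → no; 4× c (aromatic, H0) → match; 1× C (H3) → no; 1× C (H0) → no; 1× O (H0) → no; 1× N (H2) → no; 2× S (H1) → no.
That gives 4 matching atoms.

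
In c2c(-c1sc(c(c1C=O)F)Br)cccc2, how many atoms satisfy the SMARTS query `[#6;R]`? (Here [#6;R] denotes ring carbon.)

The query [#6;R] means: carbon that is part of a ring.
Check the 15 heavy atoms by environment: 1× s (aromatic, in 5-ring) → no; 4× c (aromatic, in 5-ring) → match; 1× C (acyclic) → no; 1× O (acyclic) → no; 1× F (acyclic) → no; 1× Br (acyclic) → no; 6× c (aromatic, in 6-ring) → match.
Summing the matching environments: 4 + 6 = 10 matching atoms.

10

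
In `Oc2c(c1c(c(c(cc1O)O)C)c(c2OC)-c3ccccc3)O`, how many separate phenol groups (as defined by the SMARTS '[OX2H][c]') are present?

4

[OX2H][c] is the SMARTS for a phenol: a hydroxyl oxygen attached to an aromatic carbon.
The molecule carries 4 separate instances of a hydroxyl group (-OH) meeting every constraint; each maps to a distinct set of atoms, giving 4 matches.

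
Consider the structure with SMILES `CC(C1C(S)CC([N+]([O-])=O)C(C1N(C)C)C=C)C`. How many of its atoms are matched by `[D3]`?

8

The query [D3] means: atom with exactly three heavy-atom neighbours.
Check the 18 heavy atoms by environment: 6× C (D3) → match; 2× C (D2) → no; 5× C (D1) → no; 1× S (D1) → no; 1× N (D3) → match; 1× N (charge +1, D3) → match; 1× O (charge -1, D1) → no; 1× O (D1) → no.
Summing the matching environments: 6 + 1 + 1 = 8 matching atoms.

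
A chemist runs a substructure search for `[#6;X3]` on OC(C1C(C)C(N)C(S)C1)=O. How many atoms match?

1

Check the 11 heavy atoms by environment: 6× C (X4) → no; 1× C (X3) → match; 1× O (X1) → no; 1× O (X2) → no; 1× N (X3) → no; 1× S (X2) → no.
That gives 1 matching atom.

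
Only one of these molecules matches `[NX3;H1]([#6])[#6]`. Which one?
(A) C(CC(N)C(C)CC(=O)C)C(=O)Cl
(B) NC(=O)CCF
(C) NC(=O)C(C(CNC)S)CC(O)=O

C

[NX3;H1]([#6])[#6] describes a trivalent nitrogen with one H, bonded to two carbons (a secondary amine).
(A) has a primary amino group (-NH2) but the nitrogen has H2 and only one carbon neighbour.
(B) has a primary amide (-C(=O)NH2) but the -C(=O)NH2 nitrogen has H2, not H1.
(C) contains an N-methylamino group (-NHCH3), which satisfies every atom and bond constraint.
So the answer is (C).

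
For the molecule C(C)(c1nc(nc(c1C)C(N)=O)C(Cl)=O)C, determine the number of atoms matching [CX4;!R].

4

The query [CX4;!R] means: aliphatic carbon with four total connections, not in a ring.
Check the 16 heavy atoms by environment: 2× n (aromatic, X2, in 6-ring) → no; 4× c (aromatic, X3, in 6-ring) → no; 4× C (X4, acyclic) → match; 2× C (X3, acyclic) → no; 2× O (X1, acyclic) → no; 1× Cl (X1, acyclic) → no; 1× N (X3, acyclic) → no.
That gives 4 matching atoms.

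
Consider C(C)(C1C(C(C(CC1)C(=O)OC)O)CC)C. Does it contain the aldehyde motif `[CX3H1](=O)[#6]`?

The pattern [CX3H1](=O)[#6] describes an sp2 carbon with one H, double-bonded to O and single-bonded to carbon — an aldehyde.
The closest candidate here is a methyl-ester group (-C(=O)OCH3), but the carbonyl carbon has H0, not H1. No other fragment satisfies the full query, so there is no match.

No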